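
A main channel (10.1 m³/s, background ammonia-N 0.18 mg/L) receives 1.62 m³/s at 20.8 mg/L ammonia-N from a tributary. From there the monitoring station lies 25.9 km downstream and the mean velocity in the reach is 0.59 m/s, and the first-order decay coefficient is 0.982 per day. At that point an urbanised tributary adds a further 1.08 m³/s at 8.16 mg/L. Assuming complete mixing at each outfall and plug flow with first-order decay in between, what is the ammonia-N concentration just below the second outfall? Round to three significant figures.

2.37 mg/L

Flow-weighted average: C = (10.10·0.1800 + 1.620·20.80) / 11.72 = 35.51/11.72 = 3.030 mg/L; combined flow 11.72 m³/s.
Travel time t = 25.9·1000 / 0.59 = 43900 s = 12.19 h.
After decay, C = 3.030 × e^(−kt) = 3.030 × 0.6072 = 1.840 mg/L.
At the second outfall, C = (11.72·1.840 + 1.080·8.160) / (11.72 + 1.080) = 2.373 mg/L.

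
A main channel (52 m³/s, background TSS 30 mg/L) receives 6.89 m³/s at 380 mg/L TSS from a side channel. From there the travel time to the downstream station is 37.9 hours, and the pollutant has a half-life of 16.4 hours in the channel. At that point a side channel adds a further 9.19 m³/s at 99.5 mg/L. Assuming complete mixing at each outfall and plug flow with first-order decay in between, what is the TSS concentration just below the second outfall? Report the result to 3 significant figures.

25.8 mg/L

Flow-weighted average: C = (52.00·30.00 + 6.890·380.0) / 58.89 = 4178/58.89 = 70.95 mg/L; combined flow 58.89 m³/s.
Half-life 16.4 h → k = ln 2 / 16.4 = 0.04227 h⁻¹ = 1.014 d⁻¹.
Decay over the reach: 70.95·exp(−kt) = 70.95·0.2015 = 14.30 mg/L.
Second outfall: C = (58.89·14.30 + 9.190·99.50)/68.08 = 25.80 mg/L.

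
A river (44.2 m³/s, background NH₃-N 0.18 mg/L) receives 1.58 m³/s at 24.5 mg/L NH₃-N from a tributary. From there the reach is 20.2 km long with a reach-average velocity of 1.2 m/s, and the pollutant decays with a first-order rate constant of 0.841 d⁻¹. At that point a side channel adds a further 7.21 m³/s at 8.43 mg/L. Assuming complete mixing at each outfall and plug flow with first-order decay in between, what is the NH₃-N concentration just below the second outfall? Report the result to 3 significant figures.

1.89 mg/L

After mixing, C = (44.20·0.1800 + 1.580·24.50) / 45.78 = 46.67/45.78 = 1.019 mg/L; combined flow 45.78 m³/s.
Travel time t = 20.2·1000 / 1.2 = 16830 s = 4.676 h.
After decay, C = 1.019 × e^(−kt) = 1.019 × 0.8489 = 0.8653 mg/L.
Second outfall: C = (45.78·0.8653 + 7.210·8.430)/52.99 = 1.895 mg/L.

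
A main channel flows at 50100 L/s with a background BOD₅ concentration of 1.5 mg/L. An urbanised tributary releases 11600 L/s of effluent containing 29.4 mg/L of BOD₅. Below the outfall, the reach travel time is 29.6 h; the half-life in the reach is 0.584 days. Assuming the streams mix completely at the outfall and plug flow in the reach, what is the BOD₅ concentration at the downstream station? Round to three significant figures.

1.56 mg/L

Conservation of mass: C = (50100·1.500 + 11600·29.40) / 61700 = 416200/61700 = 6.745 mg/L.
Half-life 0.584 d → k = ln 2 / 0.584 = 1.187 d⁻¹.
Decay over the reach: 6.745·exp(−kt) = 6.745·0.2313 = 1.561 mg/L.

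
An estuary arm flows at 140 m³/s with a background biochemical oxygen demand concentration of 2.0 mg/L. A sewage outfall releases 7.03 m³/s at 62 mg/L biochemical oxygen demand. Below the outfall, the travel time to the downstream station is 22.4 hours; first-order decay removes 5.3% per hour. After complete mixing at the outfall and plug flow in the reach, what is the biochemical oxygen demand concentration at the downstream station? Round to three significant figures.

1.44 mg/L

Mass balance: C = (140.0·2.000 + 7.030·62.00) / 147.0 = 715.9/147.0 = 4.869 mg/L.
5.3%/h lost → k = −ln(1 − 0.053) = 0.05446 h⁻¹.
Applying C = C₀e^(−kt): 4.869 × 0.2953 = 1.438 mg/L.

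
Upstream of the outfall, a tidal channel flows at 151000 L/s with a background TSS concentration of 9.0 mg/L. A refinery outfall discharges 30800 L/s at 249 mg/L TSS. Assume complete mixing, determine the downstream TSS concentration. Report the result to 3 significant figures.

Mixed concentration C = ΣQC/ΣQ = (151000·9.000 + 30800·249.0) / 181800 = 9028000/181800 = 49.66 mg/L.

49.7 mg/L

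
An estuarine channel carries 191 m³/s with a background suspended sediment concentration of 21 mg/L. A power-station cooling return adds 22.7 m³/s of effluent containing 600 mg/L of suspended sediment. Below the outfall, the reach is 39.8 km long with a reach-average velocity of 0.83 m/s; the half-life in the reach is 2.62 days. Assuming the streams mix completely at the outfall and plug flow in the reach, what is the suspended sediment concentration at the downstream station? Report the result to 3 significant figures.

Flow-weighted average: C = (191.0·21.00 + 22.70·600.0) / 213.7 = 17630/213.7 = 82.50 mg/L.
Travel time t = 39.8·1000 / 0.83 = 47950 s = 13.32 h.
Half-life 2.62 d → k = ln 2 / 2.62 = 0.2646 d⁻¹.
First-order decay: C = 82.50·exp(−k·t) = 82.50·0.8634 = 71.24 mg/L.

71.2 mg/L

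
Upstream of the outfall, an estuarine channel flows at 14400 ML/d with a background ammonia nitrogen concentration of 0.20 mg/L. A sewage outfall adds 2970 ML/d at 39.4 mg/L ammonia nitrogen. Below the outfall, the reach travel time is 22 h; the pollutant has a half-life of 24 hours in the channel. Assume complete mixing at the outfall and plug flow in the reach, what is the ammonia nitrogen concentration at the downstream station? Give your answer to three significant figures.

3.66 mg/L

Conservation of mass: C = (14400·0.2000 + 2970·39.40) / 17370 = 119900/17370 = 6.903 mg/L.
Half-life 24 h → k = ln 2 / 24 = 0.02888 h⁻¹ = 0.6931 d⁻¹.
After decay, C = 6.903 × e^(−kt) = 6.903 × 0.5297 = 3.657 mg/L.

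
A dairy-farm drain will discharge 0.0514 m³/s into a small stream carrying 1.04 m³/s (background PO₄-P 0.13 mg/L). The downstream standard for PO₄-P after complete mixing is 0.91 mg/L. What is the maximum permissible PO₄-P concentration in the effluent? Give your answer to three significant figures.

At the limit, (Qr·Cr + Qe·Cₑ)/(Qr + Qe) = 0.91:
Cₑ = (1.091·0.91 − 1.040·0.1300) / 0.05140 = 16.69 mg/L.

16.7 mg/L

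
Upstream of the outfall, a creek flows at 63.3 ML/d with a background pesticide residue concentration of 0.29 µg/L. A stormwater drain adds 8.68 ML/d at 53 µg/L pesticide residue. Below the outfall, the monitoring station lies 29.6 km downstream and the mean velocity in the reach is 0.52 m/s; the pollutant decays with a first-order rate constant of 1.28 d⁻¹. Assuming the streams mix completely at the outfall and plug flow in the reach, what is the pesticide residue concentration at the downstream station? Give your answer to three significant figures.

Mixed concentration C = ΣQC/ΣQ = (63.30·0.2900 + 8.680·53.00) / 71.98 = 478.4/71.98 = 6.646 µg/L.
Travel time t = 29.6·1000 / 0.52 = 56920 s = 15.81 h.
Decay over the reach: 6.646·exp(−kt) = 6.646·0.4303 = 2.860 µg/L.

2.86 µg/L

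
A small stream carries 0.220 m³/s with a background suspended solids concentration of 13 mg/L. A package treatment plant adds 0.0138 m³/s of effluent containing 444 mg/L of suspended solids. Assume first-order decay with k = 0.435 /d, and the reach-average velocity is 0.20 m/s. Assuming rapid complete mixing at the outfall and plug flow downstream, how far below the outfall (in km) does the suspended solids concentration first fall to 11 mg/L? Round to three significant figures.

Mass balance: C = (0.2200·13.00 + 0.01380·444.0) / 0.2338 = 8.987/0.2338 = 38.44 mg/L.
Set 38.44·exp(−k·t) = 11 → t = ln(38.44/11)/k = 248500 s = 69.03 h.
Distance = v·t = 0.20·248500 = 49700 m = 49.70 km.

49.7 km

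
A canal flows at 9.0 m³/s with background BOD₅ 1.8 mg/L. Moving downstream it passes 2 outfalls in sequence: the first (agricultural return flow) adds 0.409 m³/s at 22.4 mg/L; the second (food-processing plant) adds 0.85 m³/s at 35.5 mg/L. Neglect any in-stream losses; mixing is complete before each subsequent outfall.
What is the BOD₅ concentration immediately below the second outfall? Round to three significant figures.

Outfall 1: combined Q = 9.409 m³/s; C = (9.000·1.800 + 0.4090·22.40)/9.409 = 2.695 mg/L.
Outfall 2: combined Q = 10.26 m³/s; C = (9.409·2.695 + 0.8500·35.50)/10.26 = 5.413 mg/L.

5.41 mg/L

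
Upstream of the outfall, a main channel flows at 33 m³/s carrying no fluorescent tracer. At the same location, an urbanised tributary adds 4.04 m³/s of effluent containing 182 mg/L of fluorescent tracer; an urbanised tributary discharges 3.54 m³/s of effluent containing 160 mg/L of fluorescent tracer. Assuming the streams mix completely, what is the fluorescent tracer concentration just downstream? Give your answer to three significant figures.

32.1 mg/L

Flow-weighted average: C = (33.00·0 + 4.040·182.0 + 3.540·160.0) / 40.58 = 1302/40.58 = 32.08 mg/L.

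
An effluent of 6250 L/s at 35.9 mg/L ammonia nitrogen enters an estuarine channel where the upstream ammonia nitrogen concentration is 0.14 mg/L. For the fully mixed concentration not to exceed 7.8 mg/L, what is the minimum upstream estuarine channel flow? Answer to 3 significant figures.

22900 L/s

Set C_mix = 7.8: (Q·0.1400 + 6250·35.90) / (Q + 6250) = 7.8
→ Q = 6250·(35.90 − 7.8)/(7.8 − 0.1400) = 22930 L/s.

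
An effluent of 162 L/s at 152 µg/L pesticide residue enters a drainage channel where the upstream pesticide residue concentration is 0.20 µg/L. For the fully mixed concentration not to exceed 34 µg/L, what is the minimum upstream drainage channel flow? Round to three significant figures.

566 L/s

Set C_mix = 34: (Q·0.2000 + 162.0·152.0) / (Q + 162.0) = 34
→ Q = 162.0·(152.0 − 34)/(34 − 0.2000) = 565.6 L/s.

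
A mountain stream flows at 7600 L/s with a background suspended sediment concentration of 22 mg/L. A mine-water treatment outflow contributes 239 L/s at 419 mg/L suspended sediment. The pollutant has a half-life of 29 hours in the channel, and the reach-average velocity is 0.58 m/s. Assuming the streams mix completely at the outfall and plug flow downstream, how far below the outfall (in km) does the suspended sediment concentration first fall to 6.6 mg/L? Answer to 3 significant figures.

Conservation of mass: C = (7600·22.00 + 239.0·419.0) / 7839 = 267300/7839 = 34.10 mg/L.
Half-life 29 h → k = ln 2 / 29 = 0.02390 h⁻¹ = 0.5736 d⁻¹.
Set 34.10·exp(−k·t) = 6.6 → t = ln(34.10/6.6)/k = 247400 s = 68.71 h.
Distance = v·t = 0.58·247400 = 143500 m = 143.5 km.

143 km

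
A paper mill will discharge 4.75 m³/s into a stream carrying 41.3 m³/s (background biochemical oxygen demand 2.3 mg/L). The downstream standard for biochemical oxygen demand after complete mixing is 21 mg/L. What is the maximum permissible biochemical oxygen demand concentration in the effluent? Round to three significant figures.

184 mg/L

At the limit, (Qr·Cr + Qe·Cₑ)/(Qr + Qe) = 21:
Cₑ = (46.05·21 − 41.30·2.300) / 4.750 = 183.6 mg/L.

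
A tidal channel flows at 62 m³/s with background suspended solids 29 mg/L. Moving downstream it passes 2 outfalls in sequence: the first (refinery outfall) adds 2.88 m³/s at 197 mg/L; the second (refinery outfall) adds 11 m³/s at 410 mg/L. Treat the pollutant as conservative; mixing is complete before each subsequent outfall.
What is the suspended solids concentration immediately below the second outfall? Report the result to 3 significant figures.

90.6 mg/L

Outfall 1: combined Q = 64.88 m³/s; C = (62.00·29.00 + 2.880·197.0)/64.88 = 36.46 mg/L.
Outfall 2: combined Q = 75.88 m³/s; C = (64.88·36.46 + 11.00·410.0)/75.88 = 90.61 mg/L.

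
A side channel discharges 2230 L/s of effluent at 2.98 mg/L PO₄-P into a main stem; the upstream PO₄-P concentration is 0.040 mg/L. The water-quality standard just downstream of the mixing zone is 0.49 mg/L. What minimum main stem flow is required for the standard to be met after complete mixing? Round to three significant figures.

12300 L/s

Set C_mix = 0.49: (Q·0.04000 + 2230·2.980) / (Q + 2230) = 0.49
→ Q = 2230·(2.980 − 0.49)/(0.49 − 0.04000) = 12340 L/s.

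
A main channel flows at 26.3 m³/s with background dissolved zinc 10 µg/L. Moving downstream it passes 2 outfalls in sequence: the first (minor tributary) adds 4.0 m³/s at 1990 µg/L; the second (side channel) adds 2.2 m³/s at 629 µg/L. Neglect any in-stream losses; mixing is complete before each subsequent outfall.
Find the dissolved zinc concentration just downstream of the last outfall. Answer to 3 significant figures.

Outfall 1: combined Q = 30.30 m³/s; C = (26.30·10.00 + 4.000·1990)/30.30 = 271.4 µg/L.
Outfall 2: combined Q = 32.50 m³/s; C = (30.30·271.4 + 2.200·629.0)/32.50 = 295.6 µg/L.

296 µg/L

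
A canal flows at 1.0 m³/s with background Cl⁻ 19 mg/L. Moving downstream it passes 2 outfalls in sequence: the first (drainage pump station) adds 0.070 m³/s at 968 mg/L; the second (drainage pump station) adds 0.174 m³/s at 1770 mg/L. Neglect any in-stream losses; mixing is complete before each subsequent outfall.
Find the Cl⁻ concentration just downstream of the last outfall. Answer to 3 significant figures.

317 mg/L

Outfall 1: combined Q = 1.070 m³/s; C = (1.000·19.00 + 0.07000·968.0)/1.070 = 81.08 mg/L.
Outfall 2: combined Q = 1.244 m³/s; C = (1.070·81.08 + 0.1740·1770)/1.244 = 317.3 mg/L.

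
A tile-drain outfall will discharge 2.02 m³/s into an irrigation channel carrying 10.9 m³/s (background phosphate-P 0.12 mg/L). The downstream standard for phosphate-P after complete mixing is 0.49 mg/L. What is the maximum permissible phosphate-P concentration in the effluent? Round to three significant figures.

2.49 mg/L

At the limit, (Qr·Cr + Qe·Cₑ)/(Qr + Qe) = 0.49:
Cₑ = (12.92·0.49 − 10.90·0.1200) / 2.020 = 2.487 mg/L.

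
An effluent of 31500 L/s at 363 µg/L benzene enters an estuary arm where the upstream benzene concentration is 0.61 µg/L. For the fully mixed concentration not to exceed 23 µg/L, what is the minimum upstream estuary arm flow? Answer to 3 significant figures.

Set C_mix = 23: (Q·0.6100 + 31500·363.0) / (Q + 31500) = 23
→ Q = 31500·(363.0 − 23)/(23 − 0.6100) = 478300 L/s.

478000 L/s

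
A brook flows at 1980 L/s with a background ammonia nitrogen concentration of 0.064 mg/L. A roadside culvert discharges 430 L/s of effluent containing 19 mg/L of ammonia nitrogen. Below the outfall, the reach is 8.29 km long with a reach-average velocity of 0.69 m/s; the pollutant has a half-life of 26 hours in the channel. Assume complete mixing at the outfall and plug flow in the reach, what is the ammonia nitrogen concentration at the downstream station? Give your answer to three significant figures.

Mass balance: C = (1980·0.06400 + 430.0·19.00) / 2410 = 8297/2410 = 3.443 mg/L.
Travel time t = 8.29·1000 / 0.69 = 12010 s = 3.337 h.
Half-life 26 h → k = ln 2 / 26 = 0.02666 h⁻¹ = 0.6398 d⁻¹.
Decay over the reach: 3.443·exp(−kt) = 3.443·0.9149 = 3.150 mg/L.

3.15 mg/L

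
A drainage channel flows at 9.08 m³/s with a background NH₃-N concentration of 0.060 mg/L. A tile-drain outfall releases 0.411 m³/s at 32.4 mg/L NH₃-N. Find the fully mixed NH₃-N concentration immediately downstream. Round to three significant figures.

1.46 mg/L

Mass balance: C = (9.080·0.06000 + 0.4110·32.40) / 9.491 = 13.86/9.491 = 1.460 mg/L.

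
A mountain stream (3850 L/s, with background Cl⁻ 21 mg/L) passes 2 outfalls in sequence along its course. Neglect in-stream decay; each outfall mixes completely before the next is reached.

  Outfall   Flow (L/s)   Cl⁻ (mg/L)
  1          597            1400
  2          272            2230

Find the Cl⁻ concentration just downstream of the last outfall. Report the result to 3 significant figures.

Outfall 1: combined Q = 4447 L/s; C = (3850·21.00 + 597.0·1400)/4447 = 206.1 mg/L.
Outfall 2: combined Q = 4719 L/s; C = (4447·206.1 + 272.0·2230)/4719 = 322.8 mg/L.

323 mg/L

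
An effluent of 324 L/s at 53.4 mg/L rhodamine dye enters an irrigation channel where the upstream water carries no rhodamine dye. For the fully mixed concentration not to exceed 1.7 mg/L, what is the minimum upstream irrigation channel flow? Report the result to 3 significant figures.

9850 L/s

Set C_mix = 1.7: (Q·0 + 324.0·53.40) / (Q + 324.0) = 1.7
→ Q = 324.0·(53.40 − 1.7)/(1.7 − 0) = 9853 L/s.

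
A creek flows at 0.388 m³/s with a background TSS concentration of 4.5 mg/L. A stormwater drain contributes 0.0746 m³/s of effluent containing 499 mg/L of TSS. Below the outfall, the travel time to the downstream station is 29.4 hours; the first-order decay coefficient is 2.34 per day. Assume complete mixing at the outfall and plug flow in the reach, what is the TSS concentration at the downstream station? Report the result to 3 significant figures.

4.79 mg/L

Mass balance: C = (0.3880·4.500 + 0.07460·499.0) / 0.4626 = 38.97/0.4626 = 84.24 mg/L.
Decay over the reach: 84.24·exp(−kt) = 84.24·0.05690 = 4.793 mg/L.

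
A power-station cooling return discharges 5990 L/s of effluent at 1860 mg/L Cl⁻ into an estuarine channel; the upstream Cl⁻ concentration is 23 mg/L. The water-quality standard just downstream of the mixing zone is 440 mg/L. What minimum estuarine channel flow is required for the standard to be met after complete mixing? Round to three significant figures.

20400 L/s

Set C_mix = 440: (Q·23.00 + 5990·1860) / (Q + 5990) = 440
→ Q = 5990·(1860 − 440)/(440 − 23.00) = 20400 L/s.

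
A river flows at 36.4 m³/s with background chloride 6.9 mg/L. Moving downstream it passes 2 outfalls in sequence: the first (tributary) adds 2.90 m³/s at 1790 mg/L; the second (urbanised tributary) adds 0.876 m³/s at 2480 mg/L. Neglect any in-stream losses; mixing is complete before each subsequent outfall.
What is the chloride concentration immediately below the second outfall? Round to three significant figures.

190 mg/L

After outfall 1: Q = 36.40 + 2.900 = 39.30 m³/s; C = (36.40·6.900 + 2.900·1790)/39.30 = 138.5 mg/L.
After outfall 2: Q = 39.30 + 0.8760 = 40.18 m³/s; C = (39.30·138.5 + 0.8760·2480)/40.18 = 189.5 mg/L.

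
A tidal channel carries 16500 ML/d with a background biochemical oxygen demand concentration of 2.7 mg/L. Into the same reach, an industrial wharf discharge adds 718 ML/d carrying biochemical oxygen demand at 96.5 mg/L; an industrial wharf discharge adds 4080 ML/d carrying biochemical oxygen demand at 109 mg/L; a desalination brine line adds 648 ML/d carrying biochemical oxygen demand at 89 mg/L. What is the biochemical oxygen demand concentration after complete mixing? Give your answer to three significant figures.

28.1 mg/L

Mass balance: C = (16500·2.700 + 718.0·96.50 + 4080·109.0 + 648.0·89.00) / 21950 = 616200/21950 = 28.08 mg/L.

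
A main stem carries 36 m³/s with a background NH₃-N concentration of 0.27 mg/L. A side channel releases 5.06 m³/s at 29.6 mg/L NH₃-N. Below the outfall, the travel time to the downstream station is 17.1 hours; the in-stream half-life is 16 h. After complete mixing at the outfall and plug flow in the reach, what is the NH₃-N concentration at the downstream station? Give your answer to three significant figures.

1.85 mg/L

Flow-weighted average: C = (36.00·0.2700 + 5.060·29.60) / 41.06 = 159.5/41.06 = 3.884 mg/L.
Half-life 16 h → k = ln 2 / 16 = 0.04332 h⁻¹ = 1.040 d⁻¹.
First-order decay: C = 3.884·exp(−k·t) = 3.884·0.4767 = 1.852 mg/L.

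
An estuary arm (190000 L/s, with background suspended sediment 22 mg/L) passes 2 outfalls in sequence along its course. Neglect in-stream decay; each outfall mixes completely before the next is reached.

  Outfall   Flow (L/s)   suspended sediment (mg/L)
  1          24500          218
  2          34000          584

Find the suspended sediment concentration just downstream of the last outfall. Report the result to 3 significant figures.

Below outfall 1: Q → 214500 L/s, C = (190000·22.00 + 24500·218.0)/214500 = 44.39 mg/L.
Below outfall 2: Q → 248500 L/s, C = (214500·44.39 + 34000·584.0)/248500 = 118.2 mg/L.

118 mg/L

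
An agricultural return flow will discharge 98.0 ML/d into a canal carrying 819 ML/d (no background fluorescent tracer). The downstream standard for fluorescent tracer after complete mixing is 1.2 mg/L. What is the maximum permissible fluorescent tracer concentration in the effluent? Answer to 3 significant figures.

At the limit, (Qr·Cr + Qe·Cₑ)/(Qr + Qe) = 1.2:
Cₑ = (917.0·1.2 − 819.0·0) / 98.00 = 11.23 mg/L.

11.2 mg/L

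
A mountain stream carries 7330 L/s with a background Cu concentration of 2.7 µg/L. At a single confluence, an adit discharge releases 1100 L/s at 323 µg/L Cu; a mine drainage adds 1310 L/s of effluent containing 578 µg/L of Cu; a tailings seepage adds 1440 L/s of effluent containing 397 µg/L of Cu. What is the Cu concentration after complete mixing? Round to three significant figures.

152 µg/L

Flow-weighted average: C = (7330·2.700 + 1100·323.0 + 1310·578.0 + 1440·397.0) / 11180 = 1704000/11180 = 152.4 µg/L.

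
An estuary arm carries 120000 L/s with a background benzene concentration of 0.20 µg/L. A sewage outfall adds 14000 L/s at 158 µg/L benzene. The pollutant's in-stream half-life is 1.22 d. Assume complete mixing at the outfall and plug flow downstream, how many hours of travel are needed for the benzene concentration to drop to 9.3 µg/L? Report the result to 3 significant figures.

Flow-weighted average: C = (120000·0.2000 + 14000·158.0) / 134000 = 2236000/134000 = 16.69 µg/L.
Half-life 1.22 d → k = ln 2 / 1.22 = 0.5682 d⁻¹.
16.69·exp(−k·t) = 9.3 → t = ln(16.69/9.3)/k = 88900 s = 24.69 h.

24.7 h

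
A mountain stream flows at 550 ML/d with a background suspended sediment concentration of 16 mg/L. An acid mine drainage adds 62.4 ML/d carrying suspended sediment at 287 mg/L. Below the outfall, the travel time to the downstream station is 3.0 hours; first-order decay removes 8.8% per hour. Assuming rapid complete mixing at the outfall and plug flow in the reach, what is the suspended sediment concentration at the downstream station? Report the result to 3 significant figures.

Flow-weighted average: C = (550.0·16.00 + 62.40·287.0) / 612.4 = 26710/612.4 = 43.61 mg/L.
8.8%/h lost → k = −ln(1 − 0.088) = 0.09212 h⁻¹.
Decay over the reach: 43.61·exp(−kt) = 43.61·0.7586 = 33.08 mg/L.

33.1 mg/L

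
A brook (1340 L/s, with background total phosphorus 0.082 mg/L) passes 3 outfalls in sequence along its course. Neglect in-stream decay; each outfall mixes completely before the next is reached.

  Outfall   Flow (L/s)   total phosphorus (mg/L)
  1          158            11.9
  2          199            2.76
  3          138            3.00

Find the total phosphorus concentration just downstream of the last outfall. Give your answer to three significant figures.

Below outfall 1: Q → 1498 L/s, C = (1340·0.08200 + 158.0·11.90)/1498 = 1.328 mg/L.
Below outfall 2: Q → 1697 L/s, C = (1498·1.328 + 199.0·2.760)/1697 = 1.496 mg/L.
Below outfall 3: Q → 1835 L/s, C = (1697·1.496 + 138.0·3.000)/1835 = 1.609 mg/L.

1.61 mg/L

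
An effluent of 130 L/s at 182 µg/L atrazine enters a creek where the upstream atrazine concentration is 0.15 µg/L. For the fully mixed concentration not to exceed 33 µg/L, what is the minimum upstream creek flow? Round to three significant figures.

590 L/s

Set C_mix = 33: (Q·0.1500 + 130.0·182.0) / (Q + 130.0) = 33
→ Q = 130.0·(182.0 − 33)/(33 − 0.1500) = 589.6 L/s.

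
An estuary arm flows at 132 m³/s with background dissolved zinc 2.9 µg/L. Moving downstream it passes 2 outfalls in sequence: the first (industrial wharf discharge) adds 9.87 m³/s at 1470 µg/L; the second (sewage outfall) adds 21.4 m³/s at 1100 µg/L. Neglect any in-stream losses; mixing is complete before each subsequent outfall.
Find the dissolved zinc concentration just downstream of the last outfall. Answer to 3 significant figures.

Below outfall 1: Q → 141.9 m³/s, C = (132.0·2.900 + 9.870·1470)/141.9 = 105.0 µg/L.
Below outfall 2: Q → 163.3 m³/s, C = (141.9·105.0 + 21.40·1100)/163.3 = 235.4 µg/L.

235 µg/L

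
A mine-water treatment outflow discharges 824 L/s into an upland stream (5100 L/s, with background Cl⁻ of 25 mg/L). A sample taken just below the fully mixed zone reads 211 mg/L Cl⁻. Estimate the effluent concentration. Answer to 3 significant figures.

1360 mg/L

Mass balance: 5100·25.00 + 824.0·Cₑ = 5924·211.0
→ Cₑ = (5924·211.0 − 5100·25.00) / 824.0 = 1362 mg/L.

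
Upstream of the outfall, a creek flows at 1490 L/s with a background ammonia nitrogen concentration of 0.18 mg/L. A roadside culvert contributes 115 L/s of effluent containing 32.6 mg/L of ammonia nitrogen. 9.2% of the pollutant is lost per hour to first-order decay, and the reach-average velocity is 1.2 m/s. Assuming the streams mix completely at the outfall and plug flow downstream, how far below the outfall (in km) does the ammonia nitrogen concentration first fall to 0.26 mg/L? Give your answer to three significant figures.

101 km

Flow-weighted average: C = (1490·0.1800 + 115.0·32.60) / 1605 = 4017/1605 = 2.503 mg/L.
9.2%/h lost → k = −ln(1 − 0.092) = 0.09651 h⁻¹.
Set 2.503·exp(−k·t) = 0.26 → t = ln(2.503/0.26)/k = 84470 s = 23.46 h.
Distance = v·t = 1.2·84470 = 101400 m = 101.4 km.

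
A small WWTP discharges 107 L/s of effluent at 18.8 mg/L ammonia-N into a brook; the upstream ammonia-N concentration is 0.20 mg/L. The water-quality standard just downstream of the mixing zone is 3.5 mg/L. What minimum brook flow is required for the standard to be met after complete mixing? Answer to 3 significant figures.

496 L/s

Set C_mix = 3.5: (Q·0.2000 + 107.0·18.80) / (Q + 107.0) = 3.5
→ Q = 107.0·(18.80 − 3.5)/(3.5 − 0.2000) = 496.1 L/s.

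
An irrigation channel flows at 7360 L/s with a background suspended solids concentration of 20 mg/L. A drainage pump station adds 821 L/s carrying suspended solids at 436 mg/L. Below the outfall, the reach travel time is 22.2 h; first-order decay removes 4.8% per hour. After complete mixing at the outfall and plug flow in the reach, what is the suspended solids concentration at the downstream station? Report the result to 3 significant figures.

20.7 mg/L

Mixed concentration C = ΣQC/ΣQ = (7360·20.00 + 821.0·436.0) / 8181 = 505200/8181 = 61.75 mg/L.
4.8%/h lost → k = −ln(1 − 0.048) = 0.04919 h⁻¹.
After decay, C = 61.75 × e^(−kt) = 61.75 × 0.3355 = 20.72 mg/L.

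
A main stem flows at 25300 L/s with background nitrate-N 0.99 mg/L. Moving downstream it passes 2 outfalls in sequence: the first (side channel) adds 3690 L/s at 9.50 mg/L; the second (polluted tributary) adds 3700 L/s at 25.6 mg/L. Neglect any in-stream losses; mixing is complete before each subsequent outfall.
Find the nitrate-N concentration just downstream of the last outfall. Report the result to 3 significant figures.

After outfall 1: Q = 25300 + 3690 = 28990 L/s; C = (25300·0.9900 + 3690·9.500)/28990 = 2.073 mg/L.
After outfall 2: Q = 28990 + 3700 = 32690 L/s; C = (28990·2.073 + 3700·25.60)/32690 = 4.736 mg/L.

4.74 mg/L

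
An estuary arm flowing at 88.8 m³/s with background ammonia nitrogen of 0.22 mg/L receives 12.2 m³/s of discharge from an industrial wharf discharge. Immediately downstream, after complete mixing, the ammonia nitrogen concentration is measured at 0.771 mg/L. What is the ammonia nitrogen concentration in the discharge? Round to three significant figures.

4.78 mg/L

Mass balance: 88.80·0.2200 + 12.20·Cₑ = 101.0·0.7710
→ Cₑ = (101.0·0.7710 − 88.80·0.2200) / 12.20 = 4.782 mg/L.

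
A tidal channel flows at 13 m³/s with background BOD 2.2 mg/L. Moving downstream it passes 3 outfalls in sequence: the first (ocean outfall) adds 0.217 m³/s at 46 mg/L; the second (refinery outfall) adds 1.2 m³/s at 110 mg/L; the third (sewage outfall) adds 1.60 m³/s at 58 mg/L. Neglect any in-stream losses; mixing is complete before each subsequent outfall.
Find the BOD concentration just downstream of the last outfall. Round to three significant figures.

Below outfall 1: Q → 13.22 m³/s, C = (13.00·2.200 + 0.2170·46.00)/13.22 = 2.919 mg/L.
Below outfall 2: Q → 14.42 m³/s, C = (13.22·2.919 + 1.200·110.0)/14.42 = 11.83 mg/L.
Below outfall 3: Q → 16.02 m³/s, C = (14.42·11.83 + 1.600·58.00)/16.02 = 16.44 mg/L.

16.4 mg/L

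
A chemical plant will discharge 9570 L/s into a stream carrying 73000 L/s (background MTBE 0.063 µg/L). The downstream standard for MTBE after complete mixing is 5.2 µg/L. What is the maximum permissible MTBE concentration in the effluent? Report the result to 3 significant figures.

44.4 µg/L

At the limit, (Qr·Cr + Qe·Cₑ)/(Qr + Qe) = 5.2:
Cₑ = (82570·5.2 − 73000·0.06300) / 9570 = 44.39 µg/L.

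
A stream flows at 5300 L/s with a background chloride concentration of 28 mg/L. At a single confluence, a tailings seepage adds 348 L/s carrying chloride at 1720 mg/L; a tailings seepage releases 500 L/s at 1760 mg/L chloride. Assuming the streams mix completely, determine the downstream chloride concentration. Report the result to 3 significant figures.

Flow-weighted average: C = (5300·28.00 + 348.0·1720 + 500.0·1760) / 6148 = 1627000/6148 = 264.6 mg/L.

265 mg/L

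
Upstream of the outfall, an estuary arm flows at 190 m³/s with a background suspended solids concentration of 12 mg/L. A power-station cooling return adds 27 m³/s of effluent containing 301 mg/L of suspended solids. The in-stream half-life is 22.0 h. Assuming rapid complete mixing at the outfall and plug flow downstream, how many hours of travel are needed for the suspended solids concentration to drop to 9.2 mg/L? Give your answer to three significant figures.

52.4 h

Flow-weighted average: C = (190.0·12.00 + 27.00·301.0) / 217.0 = 10410/217.0 = 47.96 mg/L.
Half-life 22.0 h → k = ln 2 / 22.0 = 0.03151 h⁻¹ = 0.7562 d⁻¹.
47.96·exp(−k·t) = 9.2 → t = ln(47.96/9.2)/k = 188700 s = 52.41 h.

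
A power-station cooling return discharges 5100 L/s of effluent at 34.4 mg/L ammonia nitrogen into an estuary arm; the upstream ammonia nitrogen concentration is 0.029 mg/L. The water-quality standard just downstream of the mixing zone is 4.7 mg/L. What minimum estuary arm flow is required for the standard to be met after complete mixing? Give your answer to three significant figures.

Set C_mix = 4.7: (Q·0.02900 + 5100·34.40) / (Q + 5100) = 4.7
→ Q = 5100·(34.40 − 4.7)/(4.7 − 0.02900) = 32430 L/s.

32400 L/s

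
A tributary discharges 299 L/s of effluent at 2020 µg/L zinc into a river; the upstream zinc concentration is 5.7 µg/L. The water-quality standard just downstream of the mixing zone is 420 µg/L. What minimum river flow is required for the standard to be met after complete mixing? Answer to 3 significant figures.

1150 L/s

Set C_mix = 420: (Q·5.700 + 299.0·2020) / (Q + 299.0) = 420
→ Q = 299.0·(2020 − 420)/(420 − 5.700) = 1155 L/s.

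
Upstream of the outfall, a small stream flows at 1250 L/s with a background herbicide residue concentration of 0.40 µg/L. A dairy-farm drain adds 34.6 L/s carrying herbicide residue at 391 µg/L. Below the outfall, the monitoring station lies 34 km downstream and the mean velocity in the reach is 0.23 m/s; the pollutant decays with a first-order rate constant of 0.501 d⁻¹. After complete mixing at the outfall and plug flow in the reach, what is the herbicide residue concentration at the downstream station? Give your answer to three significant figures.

Flow-weighted average: C = (1250·0.4000 + 34.60·391.0) / 1285 = 14030/1285 = 10.92 µg/L.
Travel time t = 34·1000 / 0.23 = 147800 s = 41.06 h.
First-order decay: C = 10.92·exp(−k·t) = 10.92·0.4244 = 4.634 µg/L.

4.63 µg/L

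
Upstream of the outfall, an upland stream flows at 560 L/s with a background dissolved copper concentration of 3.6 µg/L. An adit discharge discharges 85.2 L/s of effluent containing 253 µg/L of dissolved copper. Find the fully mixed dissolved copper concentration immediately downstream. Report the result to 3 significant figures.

36.5 µg/L

Mass balance: C = (560.0·3.600 + 85.20·253.0) / 645.2 = 23570/645.2 = 36.53 µg/L.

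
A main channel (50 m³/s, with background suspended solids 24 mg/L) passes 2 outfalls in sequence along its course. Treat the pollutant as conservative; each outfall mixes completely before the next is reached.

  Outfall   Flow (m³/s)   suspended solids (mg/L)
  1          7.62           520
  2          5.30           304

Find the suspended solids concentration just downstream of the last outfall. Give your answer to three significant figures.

Below outfall 1: Q → 57.62 m³/s, C = (50.00·24.00 + 7.620·520.0)/57.62 = 89.59 mg/L.
Below outfall 2: Q → 62.92 m³/s, C = (57.62·89.59 + 5.300·304.0)/62.92 = 107.7 mg/L.

108 mg/L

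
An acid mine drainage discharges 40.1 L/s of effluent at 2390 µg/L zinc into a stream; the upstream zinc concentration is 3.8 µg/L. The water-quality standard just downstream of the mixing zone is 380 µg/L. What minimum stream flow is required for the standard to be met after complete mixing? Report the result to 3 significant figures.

Set C_mix = 380: (Q·3.800 + 40.10·2390) / (Q + 40.10) = 380
→ Q = 40.10·(2390 − 380)/(380 − 3.800) = 214.3 L/s.

214 L/s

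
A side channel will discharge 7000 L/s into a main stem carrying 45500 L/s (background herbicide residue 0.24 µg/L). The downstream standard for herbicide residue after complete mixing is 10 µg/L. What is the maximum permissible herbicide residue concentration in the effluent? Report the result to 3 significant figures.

73.4 µg/L

At the limit, (Qr·Cr + Qe·Cₑ)/(Qr + Qe) = 10:
Cₑ = (52500·10 − 45500·0.2400) / 7000 = 73.44 µg/L.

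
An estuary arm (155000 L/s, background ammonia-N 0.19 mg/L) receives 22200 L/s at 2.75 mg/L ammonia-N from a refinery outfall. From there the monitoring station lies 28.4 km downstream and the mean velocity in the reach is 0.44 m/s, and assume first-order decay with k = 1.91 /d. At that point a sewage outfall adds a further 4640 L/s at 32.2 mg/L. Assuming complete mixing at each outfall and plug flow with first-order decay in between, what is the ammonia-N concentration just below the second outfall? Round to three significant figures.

Mixed concentration C = ΣQC/ΣQ = (155000·0.1900 + 22200·2.750) / 177200 = 90500/177200 = 0.5107 mg/L; combined flow 177200 L/s.
Travel time t = 28.4·1000 / 0.44 = 64550 s = 17.93 h.
First-order decay: C = 0.5107·exp(−k·t) = 0.5107·0.2401 = 0.1226 mg/L.
Second outfall: C = (177200·0.1226 + 4640·32.20)/181800 = 0.9411 mg/L.

0.941 mg/L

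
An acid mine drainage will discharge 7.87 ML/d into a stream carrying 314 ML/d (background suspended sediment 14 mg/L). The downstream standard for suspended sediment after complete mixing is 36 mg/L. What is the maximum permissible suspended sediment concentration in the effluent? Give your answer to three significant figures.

At the limit, (Qr·Cr + Qe·Cₑ)/(Qr + Qe) = 36:
Cₑ = (321.9·36 − 314.0·14.00) / 7.870 = 913.8 mg/L.

914 mg/L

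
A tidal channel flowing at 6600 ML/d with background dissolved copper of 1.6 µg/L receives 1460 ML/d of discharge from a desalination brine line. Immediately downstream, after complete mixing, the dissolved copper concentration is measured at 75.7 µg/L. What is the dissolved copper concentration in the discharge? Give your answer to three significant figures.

Mass balance: 6600·1.600 + 1460·Cₑ = 8060·75.70
→ Cₑ = (8060·75.70 − 6600·1.600) / 1460 = 410.7 µg/L.

411 µg/L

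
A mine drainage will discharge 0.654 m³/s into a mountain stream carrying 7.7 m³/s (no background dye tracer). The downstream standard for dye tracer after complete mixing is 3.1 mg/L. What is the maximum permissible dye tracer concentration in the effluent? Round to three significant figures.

At the limit, (Qr·Cr + Qe·Cₑ)/(Qr + Qe) = 3.1:
Cₑ = (8.354·3.1 − 7.700·0) / 0.6540 = 39.60 mg/L.

39.6 mg/L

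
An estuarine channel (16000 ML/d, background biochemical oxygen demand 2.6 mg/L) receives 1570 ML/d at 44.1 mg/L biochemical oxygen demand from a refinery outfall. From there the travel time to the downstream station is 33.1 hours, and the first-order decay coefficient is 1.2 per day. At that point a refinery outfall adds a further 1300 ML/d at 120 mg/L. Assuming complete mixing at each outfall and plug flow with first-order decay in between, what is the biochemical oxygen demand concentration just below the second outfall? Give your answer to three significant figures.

After mixing, C = (16000·2.600 + 1570·44.10) / 17570 = 110800/17570 = 6.308 mg/L; combined flow 17570 ML/d.
Applying C = C₀e^(−kt): 6.308 × 0.1911 = 1.205 mg/L.
At the second outfall, C = (17570·1.205 + 1300·120.0) / (17570 + 1300) = 9.390 mg/L.

9.39 mg/L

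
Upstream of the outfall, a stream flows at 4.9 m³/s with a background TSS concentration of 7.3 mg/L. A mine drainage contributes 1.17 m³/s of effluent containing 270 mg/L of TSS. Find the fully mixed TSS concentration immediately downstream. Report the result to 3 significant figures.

After mixing, C = (4.900·7.300 + 1.170·270.0) / 6.070 = 351.7/6.070 = 57.94 mg/L.

57.9 mg/L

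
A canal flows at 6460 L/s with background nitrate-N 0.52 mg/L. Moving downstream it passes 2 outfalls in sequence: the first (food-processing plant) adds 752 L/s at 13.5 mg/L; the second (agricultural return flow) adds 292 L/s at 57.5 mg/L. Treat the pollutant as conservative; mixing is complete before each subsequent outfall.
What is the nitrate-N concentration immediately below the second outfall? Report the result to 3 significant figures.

Outfall 1: combined Q = 7212 L/s; C = (6460·0.5200 + 752.0·13.50)/7212 = 1.873 mg/L.
Outfall 2: combined Q = 7504 L/s; C = (7212·1.873 + 292.0·57.50)/7504 = 4.038 mg/L.

4.04 mg/L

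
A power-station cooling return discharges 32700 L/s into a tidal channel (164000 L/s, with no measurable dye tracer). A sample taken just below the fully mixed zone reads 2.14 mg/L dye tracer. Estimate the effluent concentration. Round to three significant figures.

Mass balance: 164000·0 + 32700·Cₑ = 196700·2.140
→ Cₑ = (196700·2.140 − 164000·0) / 32700 = 12.87 mg/L.

12.9 mg/L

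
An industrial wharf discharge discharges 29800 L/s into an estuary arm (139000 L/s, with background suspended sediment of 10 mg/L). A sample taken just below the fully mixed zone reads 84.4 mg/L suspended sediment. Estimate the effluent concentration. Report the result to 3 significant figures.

431 mg/L

Mass balance: 139000·10.00 + 29800·Cₑ = 168800·84.40
→ Cₑ = (168800·84.40 − 139000·10.00) / 29800 = 431.4 mg/L.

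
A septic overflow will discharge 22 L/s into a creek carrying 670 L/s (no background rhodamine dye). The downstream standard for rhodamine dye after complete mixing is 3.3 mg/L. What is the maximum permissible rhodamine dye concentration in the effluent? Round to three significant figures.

104 mg/L

At the limit, (Qr·Cr + Qe·Cₑ)/(Qr + Qe) = 3.3:
Cₑ = (692.0·3.3 − 670.0·0) / 22.00 = 103.8 mg/L.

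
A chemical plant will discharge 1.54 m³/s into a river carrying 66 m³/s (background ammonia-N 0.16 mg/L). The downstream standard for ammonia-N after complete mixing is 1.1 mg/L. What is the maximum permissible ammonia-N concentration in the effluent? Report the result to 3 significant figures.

At the limit, (Qr·Cr + Qe·Cₑ)/(Qr + Qe) = 1.1:
Cₑ = (67.54·1.1 − 66.00·0.1600) / 1.540 = 41.39 mg/L.

41.4 mg/L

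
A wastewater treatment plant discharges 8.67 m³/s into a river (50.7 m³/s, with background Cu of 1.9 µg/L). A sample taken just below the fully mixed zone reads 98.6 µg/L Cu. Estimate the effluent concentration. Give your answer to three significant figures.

Mass balance: 50.70·1.900 + 8.670·Cₑ = 59.37·98.60
→ Cₑ = (59.37·98.60 − 50.70·1.900) / 8.670 = 664.1 µg/L.

664 µg/L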